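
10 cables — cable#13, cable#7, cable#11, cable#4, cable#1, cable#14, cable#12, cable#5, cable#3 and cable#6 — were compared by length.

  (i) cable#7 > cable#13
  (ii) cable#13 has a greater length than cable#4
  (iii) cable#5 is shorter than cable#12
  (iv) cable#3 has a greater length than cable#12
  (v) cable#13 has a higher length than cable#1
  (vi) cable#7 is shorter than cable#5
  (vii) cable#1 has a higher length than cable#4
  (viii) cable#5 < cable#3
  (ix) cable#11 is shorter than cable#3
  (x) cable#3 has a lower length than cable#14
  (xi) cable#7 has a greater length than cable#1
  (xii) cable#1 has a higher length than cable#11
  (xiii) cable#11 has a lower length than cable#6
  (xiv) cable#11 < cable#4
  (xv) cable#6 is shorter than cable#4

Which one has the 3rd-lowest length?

cable#4

Chaining the given pairs: cable#11 < cable#6 < cable#4 < cable#1 < cable#13 < cable#7 < cable#5 < cable#12 < cable#3 < cable#14.
Counting 3 from the smallest end gives cable#4.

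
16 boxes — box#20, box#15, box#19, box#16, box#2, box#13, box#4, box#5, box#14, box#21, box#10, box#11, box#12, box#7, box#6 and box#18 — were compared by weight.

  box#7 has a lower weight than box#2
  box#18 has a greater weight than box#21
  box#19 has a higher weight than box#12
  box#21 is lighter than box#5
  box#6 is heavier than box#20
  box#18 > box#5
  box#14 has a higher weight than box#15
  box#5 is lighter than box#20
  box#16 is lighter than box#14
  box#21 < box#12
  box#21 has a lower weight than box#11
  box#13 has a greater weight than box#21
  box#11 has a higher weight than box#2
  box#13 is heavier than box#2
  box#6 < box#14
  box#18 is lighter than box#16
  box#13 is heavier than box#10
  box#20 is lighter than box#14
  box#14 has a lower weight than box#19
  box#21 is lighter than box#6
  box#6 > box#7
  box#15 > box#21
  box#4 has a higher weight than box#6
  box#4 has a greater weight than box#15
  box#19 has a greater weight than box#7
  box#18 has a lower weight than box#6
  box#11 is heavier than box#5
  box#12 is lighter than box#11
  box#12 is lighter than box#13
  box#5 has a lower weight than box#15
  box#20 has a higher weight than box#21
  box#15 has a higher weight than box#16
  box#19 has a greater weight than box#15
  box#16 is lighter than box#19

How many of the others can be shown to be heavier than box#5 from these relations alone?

The elements the relations force above box#5 are box#18, box#16, box#15, box#20, box#6, box#14, box#11, box#4, box#19 — no chain reaches any other.
That is 9.

9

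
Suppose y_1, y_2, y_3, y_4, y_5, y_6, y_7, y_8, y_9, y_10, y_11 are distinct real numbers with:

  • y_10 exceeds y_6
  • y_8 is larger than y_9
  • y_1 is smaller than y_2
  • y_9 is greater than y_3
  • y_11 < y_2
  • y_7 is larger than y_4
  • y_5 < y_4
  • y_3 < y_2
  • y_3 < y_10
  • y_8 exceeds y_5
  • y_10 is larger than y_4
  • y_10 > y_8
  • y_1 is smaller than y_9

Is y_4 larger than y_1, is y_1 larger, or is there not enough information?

undetermined

Following every chain through y_4: above y_4 we get y_7, y_10; below y_4 we get y_5.
y_1 is not reached, and no chain runs the other way from y_1 to y_4.
So the given relations leave the order of y_4 and y_1 undetermined.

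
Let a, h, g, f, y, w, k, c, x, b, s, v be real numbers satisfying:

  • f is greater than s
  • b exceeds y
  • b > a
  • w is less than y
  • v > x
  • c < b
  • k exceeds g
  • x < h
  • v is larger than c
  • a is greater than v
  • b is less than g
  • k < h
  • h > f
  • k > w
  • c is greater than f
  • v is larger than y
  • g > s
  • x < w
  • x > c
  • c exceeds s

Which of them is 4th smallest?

Piecing the relations together gives one ordering: s < f < c < x < w < y < v < a < b < g < k < h.
Counting 4 from the smallest end gives x.

x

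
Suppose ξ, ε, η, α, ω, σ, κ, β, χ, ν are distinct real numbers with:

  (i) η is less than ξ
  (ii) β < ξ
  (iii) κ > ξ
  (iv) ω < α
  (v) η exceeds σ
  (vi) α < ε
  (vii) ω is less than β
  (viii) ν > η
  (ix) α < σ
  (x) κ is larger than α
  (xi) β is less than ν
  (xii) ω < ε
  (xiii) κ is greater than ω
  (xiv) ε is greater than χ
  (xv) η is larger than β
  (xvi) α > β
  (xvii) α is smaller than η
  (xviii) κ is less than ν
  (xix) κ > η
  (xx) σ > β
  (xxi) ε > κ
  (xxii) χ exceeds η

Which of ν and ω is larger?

Chaining the given relations: ω < β < α < σ < η < ξ < κ < ν.
So ω < ν; ν is the larger of the two.

ν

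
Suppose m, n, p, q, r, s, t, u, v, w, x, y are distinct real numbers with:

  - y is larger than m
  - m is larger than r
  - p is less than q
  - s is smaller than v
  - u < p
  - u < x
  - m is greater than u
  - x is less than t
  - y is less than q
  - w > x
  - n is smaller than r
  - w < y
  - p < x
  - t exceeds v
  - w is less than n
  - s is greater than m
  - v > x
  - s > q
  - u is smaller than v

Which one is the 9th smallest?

q

The consecutive relations fix a unique order: u < p < x < w < n < r < m < y < q < s < v < t.
The 9th smallest is q.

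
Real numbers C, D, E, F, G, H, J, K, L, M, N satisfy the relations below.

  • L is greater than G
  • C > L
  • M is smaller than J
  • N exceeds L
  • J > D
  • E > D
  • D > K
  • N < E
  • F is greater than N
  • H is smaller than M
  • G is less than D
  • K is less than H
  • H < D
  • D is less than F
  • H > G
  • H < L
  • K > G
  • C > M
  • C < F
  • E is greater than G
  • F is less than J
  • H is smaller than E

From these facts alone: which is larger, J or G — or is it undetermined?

J

Following the relations from G: G < K < H < M < C < F < J.
So J is larger.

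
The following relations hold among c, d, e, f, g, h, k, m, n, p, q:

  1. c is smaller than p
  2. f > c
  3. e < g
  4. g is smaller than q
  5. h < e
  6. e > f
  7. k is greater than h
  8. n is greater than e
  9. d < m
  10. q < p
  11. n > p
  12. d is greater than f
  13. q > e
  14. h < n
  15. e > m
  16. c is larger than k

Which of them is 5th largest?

Chaining the given pairs: h < k < c < f < d < m < e < g < q < p < n.
The 5th largest is e.

e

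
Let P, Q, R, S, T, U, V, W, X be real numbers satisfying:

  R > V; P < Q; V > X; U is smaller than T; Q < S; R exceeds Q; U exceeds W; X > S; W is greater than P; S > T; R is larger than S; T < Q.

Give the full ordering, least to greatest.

The consecutive links are each given: P < W; W < U; U < T; T < Q; Q < S; S < X; X < V; V < R.

P < W < U < T < Q < S < X < V < R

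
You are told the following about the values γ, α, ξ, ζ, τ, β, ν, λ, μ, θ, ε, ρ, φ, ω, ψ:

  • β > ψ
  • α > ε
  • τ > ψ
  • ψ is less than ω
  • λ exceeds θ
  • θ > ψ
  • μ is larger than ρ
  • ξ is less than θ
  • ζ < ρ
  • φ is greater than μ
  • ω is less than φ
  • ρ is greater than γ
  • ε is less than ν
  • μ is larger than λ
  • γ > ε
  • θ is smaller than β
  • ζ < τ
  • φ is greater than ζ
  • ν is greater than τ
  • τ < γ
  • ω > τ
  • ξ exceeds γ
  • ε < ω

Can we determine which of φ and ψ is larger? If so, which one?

φ

The relevant relations are ψ < τ; τ < γ; γ < ξ; ξ < θ; θ < λ; λ < μ; μ < φ.
Together: ψ < τ < γ < ξ < θ < λ < μ < φ.
So φ is larger.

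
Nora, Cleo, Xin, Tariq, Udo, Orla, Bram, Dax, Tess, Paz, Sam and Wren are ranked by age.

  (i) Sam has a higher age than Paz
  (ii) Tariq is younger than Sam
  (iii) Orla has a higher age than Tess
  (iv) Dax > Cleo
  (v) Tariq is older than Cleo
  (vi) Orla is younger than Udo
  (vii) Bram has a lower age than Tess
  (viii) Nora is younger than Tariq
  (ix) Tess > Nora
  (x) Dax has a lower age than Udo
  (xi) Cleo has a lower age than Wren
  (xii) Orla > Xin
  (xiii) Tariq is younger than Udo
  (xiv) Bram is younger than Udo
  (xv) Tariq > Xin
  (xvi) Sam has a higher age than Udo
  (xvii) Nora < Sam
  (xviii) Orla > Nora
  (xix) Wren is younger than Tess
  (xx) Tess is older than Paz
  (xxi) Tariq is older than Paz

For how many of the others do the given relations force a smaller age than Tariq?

4

Directly below Tariq: Cleo, Paz, Xin, Nora.
No other element is forced below Tariq by the given relations, so the count is 4.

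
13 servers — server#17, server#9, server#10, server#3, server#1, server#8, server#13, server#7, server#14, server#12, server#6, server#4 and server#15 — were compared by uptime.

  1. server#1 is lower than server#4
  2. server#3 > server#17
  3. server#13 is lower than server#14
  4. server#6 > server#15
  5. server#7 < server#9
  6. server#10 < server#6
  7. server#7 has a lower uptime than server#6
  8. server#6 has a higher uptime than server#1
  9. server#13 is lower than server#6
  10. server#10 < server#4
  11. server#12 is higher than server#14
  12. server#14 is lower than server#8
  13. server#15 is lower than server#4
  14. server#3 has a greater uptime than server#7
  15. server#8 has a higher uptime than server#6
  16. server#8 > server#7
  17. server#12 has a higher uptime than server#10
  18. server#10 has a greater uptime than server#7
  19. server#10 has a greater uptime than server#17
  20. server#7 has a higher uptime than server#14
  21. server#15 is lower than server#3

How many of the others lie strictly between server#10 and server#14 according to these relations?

The relations place server#14 below server#10. An element lies strictly between them when it is forced above server#14 and also forced below server#10.
Above server#14: {server#7, server#3, server#6, server#9, server#8, server#4, server#12}. Below server#10: {server#17, server#13, server#7}.
Intersection: {server#7} — 1.

1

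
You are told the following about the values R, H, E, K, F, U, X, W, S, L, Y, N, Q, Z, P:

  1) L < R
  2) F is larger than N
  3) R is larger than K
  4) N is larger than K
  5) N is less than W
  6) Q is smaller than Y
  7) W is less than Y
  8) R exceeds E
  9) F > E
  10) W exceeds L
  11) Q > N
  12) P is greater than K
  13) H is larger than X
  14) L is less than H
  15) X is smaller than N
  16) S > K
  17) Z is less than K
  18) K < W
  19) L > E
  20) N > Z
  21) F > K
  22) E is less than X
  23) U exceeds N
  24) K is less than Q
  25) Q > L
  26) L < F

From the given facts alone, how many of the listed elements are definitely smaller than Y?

8

The elements the relations force below Y are E, X, Z, K, N, L, Q, W — no chain reaches any other.
That is 8.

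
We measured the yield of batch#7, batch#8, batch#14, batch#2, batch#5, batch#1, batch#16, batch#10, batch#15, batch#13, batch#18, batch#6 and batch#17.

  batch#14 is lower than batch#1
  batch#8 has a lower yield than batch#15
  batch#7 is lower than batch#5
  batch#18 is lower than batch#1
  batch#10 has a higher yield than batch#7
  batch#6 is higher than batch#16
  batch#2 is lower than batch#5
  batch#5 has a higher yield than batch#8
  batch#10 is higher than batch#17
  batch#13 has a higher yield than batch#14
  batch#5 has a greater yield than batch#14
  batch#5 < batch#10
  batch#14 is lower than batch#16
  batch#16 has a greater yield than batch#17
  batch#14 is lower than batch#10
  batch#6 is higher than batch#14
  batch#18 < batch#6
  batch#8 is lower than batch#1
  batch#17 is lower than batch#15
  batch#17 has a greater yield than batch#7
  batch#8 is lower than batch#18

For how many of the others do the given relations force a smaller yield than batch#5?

The elements the relations force below batch#5 are batch#7, batch#14, batch#8, batch#2 — no chain reaches any other.
That is 4.

4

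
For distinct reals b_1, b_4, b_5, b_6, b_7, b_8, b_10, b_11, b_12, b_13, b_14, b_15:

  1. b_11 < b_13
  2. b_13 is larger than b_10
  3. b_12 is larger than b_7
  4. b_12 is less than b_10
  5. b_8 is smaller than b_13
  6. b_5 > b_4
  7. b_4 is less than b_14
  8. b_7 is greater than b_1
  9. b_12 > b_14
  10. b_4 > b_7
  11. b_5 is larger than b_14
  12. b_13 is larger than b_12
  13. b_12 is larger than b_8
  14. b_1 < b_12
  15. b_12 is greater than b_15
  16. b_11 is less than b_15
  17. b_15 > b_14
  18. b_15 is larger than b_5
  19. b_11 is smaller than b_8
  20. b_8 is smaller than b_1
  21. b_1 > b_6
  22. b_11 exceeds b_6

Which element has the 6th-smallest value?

b_4

Piecing the relations together gives one ordering: b_6 < b_11 < b_8 < b_1 < b_7 < b_4 < b_14 < b_5 < b_15 < b_12 < b_10 < b_13.
The 6th smallest is b_4.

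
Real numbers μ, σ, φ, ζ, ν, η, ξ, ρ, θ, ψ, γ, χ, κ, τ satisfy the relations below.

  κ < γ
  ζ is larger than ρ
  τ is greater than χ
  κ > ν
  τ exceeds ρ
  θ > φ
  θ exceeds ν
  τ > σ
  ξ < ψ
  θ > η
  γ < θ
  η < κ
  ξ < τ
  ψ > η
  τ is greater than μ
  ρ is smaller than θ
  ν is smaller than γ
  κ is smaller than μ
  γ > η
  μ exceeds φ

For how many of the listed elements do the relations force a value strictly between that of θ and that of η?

2

The relations place η below θ. An element lies strictly between them when it is forced above η and also forced below θ.
Above η: {κ, ψ, μ, τ, γ}. Below θ: {ν, ρ, φ, κ, γ}.
Intersection: {κ, γ} — 2.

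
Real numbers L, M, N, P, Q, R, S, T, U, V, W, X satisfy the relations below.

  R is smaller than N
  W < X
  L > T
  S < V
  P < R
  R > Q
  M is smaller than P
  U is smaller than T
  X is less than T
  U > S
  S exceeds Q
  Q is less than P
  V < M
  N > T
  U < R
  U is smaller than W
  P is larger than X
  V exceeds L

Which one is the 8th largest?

The consecutive relations fix a unique order: Q < S < U < W < X < T < L < V < M < P < R < N.
Counting 8 from the largest end gives X.

X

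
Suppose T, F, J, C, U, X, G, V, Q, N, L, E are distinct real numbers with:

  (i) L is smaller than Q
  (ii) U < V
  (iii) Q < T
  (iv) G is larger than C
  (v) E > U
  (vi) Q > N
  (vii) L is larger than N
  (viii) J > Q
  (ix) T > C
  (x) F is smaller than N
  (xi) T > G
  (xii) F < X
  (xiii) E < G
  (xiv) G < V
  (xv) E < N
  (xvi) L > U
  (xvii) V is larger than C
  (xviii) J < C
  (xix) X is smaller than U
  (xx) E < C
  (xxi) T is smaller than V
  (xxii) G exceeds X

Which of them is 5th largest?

J

Piecing the relations together gives one ordering: F < X < U < E < N < L < Q < J < C < G < T < V.
Counting 5 from the largest end gives J.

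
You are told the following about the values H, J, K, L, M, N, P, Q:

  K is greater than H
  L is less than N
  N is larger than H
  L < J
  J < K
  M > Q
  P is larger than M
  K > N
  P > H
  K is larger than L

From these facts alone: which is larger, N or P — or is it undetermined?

undetermined

Following every chain through N: above N we get K; below N we get H, L.
P is not reached, and no chain runs the other way from P to N.
So the given relations leave the order of N and P undetermined.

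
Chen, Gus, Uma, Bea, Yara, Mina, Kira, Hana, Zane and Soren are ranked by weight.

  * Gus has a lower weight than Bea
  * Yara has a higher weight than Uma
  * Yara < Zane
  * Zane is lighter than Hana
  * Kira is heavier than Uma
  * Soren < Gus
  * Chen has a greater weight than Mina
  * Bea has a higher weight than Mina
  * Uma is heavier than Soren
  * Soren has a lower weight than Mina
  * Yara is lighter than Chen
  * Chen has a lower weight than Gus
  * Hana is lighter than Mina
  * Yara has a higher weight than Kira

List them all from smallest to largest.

Soren < Uma < Kira < Yara < Zane < Hana < Mina < Chen < Gus < Bea

Each adjacent pair is fixed by a given relation: Soren < Uma; Uma < Kira; Kira < Yara; Yara < Zane; Zane < Hana; Hana < Mina; Mina < Chen; Chen < Gus; Gus < Bea. Chaining them end to end gives the full order.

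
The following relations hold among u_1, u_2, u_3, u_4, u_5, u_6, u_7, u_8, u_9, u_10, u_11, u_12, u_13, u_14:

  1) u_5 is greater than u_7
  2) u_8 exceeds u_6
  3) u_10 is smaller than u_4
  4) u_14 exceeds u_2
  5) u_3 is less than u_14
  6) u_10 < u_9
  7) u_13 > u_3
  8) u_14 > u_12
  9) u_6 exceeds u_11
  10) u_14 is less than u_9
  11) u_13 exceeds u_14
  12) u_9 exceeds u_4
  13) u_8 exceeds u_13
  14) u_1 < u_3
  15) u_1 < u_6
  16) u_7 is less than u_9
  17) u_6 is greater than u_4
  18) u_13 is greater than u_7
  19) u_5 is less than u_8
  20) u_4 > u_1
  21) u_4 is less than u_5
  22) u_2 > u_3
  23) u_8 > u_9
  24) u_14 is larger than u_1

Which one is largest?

u_8

Chaining downward from u_8: directly below it, u_6, u_5, u_9, u_13; then u_11, u_10, u_1, u_4, u_3, u_7, u_14; then u_12, u_2.
That covers every other element, and nothing is given above u_8, so u_8 is the largest.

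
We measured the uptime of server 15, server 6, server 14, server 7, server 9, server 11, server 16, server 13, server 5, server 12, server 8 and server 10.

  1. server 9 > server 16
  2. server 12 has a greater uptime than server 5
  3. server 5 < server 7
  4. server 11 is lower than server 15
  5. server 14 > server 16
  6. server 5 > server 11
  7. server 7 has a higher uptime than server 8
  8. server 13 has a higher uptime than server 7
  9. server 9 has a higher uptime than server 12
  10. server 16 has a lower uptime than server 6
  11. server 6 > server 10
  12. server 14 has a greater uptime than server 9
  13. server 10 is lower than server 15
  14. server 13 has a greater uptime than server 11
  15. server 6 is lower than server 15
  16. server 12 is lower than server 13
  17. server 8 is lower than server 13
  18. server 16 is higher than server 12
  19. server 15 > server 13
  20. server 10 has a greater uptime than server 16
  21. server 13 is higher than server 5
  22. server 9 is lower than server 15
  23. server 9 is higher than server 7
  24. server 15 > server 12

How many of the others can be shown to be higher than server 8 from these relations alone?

5

From server 8 the given relations immediately reach server 7, server 13.
From those, server 9, server 15 — 4 in total.
From those, server 14 — 5 in total.
Nothing else is reachable above server 8; 5 in all.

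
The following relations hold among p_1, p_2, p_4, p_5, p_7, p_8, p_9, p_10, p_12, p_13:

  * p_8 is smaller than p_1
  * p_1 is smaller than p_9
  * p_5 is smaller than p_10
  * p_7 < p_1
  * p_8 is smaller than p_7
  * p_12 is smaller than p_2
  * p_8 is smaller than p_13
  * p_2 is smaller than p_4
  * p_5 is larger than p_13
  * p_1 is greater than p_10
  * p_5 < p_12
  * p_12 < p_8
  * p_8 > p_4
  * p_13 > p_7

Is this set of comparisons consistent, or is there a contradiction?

Chaining the given relations yields p_12 < p_2 < p_4 < p_8 < p_7 < p_13 < p_5, so p_12 < p_5. But one relation states p_5 < p_12. These cannot both hold.

inconsistent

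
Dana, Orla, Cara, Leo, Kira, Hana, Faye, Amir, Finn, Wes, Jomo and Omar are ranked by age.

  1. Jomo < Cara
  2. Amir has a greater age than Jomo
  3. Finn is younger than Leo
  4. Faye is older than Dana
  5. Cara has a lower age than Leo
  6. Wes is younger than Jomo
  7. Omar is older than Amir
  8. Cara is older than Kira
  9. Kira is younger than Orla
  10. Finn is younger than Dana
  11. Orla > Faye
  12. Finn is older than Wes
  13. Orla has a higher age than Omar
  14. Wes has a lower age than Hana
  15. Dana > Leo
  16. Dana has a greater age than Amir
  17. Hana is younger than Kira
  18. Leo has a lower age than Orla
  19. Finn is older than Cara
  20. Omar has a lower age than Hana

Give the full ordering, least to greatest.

Wes < Jomo < Amir < Omar < Hana < Kira < Cara < Finn < Leo < Dana < Faye < Orla

Each adjacent pair is fixed by a given relation: Wes < Jomo; Jomo < Amir; Amir < Omar; Omar < Hana; Hana < Kira; Kira < Cara; Cara < Finn; Finn < Leo; Leo < Dana; Dana < Faye; Faye < Orla. Chaining them end to end gives the full order.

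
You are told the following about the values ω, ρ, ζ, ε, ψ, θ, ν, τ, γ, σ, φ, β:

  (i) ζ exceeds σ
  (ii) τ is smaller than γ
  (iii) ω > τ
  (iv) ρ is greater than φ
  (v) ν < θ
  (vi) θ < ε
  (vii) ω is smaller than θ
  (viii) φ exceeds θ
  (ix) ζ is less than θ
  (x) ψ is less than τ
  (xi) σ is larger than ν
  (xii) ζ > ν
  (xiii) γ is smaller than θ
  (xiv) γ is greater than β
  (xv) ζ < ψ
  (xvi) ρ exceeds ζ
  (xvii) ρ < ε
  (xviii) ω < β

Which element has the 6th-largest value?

β

The consecutive relations fix a unique order: ν < σ < ζ < ψ < τ < ω < β < γ < θ < φ < ρ < ε.
Counting 6 from the largest end gives β.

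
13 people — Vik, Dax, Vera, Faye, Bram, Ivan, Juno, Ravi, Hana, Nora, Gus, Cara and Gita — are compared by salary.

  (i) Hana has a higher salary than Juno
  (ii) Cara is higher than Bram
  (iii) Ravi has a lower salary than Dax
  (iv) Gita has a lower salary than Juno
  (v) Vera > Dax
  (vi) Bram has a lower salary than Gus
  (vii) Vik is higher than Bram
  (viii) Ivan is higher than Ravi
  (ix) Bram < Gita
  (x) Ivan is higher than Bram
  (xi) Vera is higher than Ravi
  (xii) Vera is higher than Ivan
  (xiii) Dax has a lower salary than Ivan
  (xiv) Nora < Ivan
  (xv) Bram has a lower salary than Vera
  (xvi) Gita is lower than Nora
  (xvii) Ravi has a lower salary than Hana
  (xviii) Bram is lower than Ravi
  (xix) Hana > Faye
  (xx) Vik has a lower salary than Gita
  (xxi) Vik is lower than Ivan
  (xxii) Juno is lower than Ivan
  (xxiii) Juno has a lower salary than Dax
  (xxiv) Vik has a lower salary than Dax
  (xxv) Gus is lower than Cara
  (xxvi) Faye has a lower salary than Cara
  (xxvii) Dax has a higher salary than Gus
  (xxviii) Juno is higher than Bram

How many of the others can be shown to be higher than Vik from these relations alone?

From Vik the given relations immediately reach Gita, Dax, Ivan.
From those, Juno, Nora, Vera — 6 in total.
From those, Hana — 7 in total.
Nothing else is reachable above Vik; 7 in all.

7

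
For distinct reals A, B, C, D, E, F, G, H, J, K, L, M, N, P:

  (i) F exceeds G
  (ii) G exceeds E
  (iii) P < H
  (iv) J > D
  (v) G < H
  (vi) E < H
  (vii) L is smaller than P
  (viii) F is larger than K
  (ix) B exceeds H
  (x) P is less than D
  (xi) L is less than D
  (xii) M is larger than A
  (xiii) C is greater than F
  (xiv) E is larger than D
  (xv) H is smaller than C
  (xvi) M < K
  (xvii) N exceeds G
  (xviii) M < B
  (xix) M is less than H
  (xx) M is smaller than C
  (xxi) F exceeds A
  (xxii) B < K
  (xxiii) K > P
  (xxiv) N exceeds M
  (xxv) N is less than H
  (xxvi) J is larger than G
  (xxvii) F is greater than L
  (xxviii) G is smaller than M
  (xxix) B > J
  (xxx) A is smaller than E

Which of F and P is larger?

Following the relations from P: P < D < E < G < M < N < H < B < K < F.
So P < F; F is the larger of the two.

F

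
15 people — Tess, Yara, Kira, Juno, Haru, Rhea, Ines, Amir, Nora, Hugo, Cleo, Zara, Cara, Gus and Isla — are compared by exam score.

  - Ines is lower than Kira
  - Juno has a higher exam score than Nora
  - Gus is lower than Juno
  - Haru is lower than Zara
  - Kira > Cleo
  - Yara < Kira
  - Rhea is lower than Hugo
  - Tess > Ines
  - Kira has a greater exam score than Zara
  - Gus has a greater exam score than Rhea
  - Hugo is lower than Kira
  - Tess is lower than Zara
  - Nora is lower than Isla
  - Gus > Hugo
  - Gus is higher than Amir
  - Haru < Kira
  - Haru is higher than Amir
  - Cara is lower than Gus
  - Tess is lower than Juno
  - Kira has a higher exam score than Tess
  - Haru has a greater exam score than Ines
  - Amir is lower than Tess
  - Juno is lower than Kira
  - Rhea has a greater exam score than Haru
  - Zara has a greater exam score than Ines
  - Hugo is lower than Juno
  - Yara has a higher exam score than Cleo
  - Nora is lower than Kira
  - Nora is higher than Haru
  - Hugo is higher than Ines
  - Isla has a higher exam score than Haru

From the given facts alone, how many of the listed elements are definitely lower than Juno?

9

From Juno the given relations immediately reach Nora, Tess, Hugo, Gus.
From those, Amir, Ines, Haru, Rhea, Cara — 9 in total.
No other element is forced below Juno by the given relations, so the count is 9.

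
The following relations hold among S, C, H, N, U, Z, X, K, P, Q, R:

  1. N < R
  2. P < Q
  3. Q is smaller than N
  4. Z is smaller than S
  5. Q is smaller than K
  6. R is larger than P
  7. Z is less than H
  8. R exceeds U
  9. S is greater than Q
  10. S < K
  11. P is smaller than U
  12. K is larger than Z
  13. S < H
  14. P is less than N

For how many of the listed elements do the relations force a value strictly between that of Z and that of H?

The relations place Z below H. An element lies strictly between them when it is forced above Z and also forced below H.
Above Z: {S, K}. Below H: {P, Q, S}.
Intersection: {S} — 1.

1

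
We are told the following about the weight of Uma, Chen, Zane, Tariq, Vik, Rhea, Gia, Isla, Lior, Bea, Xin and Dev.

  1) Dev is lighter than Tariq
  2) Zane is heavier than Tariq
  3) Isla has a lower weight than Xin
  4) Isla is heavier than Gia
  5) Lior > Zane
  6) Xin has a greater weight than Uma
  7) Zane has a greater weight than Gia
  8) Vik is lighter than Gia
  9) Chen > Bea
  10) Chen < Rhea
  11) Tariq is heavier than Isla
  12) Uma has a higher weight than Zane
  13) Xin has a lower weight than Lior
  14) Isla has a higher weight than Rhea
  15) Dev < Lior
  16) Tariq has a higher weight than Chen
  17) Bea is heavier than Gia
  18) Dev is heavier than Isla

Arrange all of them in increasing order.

Vik < Gia < Bea < Chen < Rhea < Isla < Dev < Tariq < Zane < Uma < Xin < Lior

Each adjacent pair is fixed by a given relation: Vik < Gia; Gia < Bea; Bea < Chen; Chen < Rhea; Rhea < Isla; Isla < Dev; Dev < Tariq; Tariq < Zane; Zane < Uma; Uma < Xin; Xin < Lior. Chaining them end to end gives the full order.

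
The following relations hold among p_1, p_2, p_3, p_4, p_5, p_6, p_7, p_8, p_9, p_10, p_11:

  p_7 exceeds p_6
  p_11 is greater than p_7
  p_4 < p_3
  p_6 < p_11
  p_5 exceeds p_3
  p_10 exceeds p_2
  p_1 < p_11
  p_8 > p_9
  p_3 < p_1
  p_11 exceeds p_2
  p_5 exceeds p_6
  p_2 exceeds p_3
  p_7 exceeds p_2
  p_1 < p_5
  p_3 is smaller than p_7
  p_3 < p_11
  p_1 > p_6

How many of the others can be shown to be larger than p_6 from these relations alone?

4

From p_6 the given relations immediately reach p_1, p_7, p_5, p_11.
No other element is forced above p_6 by the given relations, so the count is 4.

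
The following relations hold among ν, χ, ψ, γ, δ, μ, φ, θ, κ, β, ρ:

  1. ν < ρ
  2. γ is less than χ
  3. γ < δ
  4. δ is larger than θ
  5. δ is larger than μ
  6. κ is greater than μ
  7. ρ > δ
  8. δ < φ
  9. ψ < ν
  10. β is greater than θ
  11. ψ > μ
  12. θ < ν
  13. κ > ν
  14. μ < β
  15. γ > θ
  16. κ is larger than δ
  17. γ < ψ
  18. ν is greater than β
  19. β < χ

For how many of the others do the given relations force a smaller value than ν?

The elements the relations force below ν are μ, θ, γ, β, ψ — no chain reaches any other.
That is 5.

5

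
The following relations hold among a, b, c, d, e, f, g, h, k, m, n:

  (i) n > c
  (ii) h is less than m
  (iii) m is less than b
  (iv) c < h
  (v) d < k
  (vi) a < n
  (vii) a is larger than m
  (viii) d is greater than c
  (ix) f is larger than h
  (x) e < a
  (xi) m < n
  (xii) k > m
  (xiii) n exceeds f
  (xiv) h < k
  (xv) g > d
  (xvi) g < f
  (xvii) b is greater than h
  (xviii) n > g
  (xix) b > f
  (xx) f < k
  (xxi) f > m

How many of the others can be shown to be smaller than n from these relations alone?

8

From n the given relations immediately reach c, g, m, a, f.
From those, h, d, e — 8 in total.
Nothing else is reachable below n; 8 in all.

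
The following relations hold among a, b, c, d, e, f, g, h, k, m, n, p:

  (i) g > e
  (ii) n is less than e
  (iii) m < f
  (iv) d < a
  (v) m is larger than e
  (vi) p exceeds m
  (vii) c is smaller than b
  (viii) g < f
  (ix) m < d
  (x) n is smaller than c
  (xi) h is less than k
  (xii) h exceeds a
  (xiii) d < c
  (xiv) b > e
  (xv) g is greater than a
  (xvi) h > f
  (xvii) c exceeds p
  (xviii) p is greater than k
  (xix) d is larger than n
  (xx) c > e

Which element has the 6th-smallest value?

g

Piecing the relations together gives one ordering: n < e < m < d < a < g < f < h < k < p < c < b.
Counting 6 from the smallest end gives g.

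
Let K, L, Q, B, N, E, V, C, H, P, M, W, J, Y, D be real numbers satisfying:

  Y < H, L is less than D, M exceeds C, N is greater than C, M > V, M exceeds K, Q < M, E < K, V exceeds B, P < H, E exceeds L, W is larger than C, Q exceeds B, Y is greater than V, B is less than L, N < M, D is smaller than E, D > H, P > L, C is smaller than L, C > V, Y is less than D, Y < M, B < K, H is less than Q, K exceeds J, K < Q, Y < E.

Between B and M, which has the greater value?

M

Link the given pairs in sequence: B < V; V < C; C < L; L < P; P < H; H < D; D < E; E < K; K < Q; Q < M.
Together: B < V < C < L < P < H < D < E < K < Q < M.
So B < M; M is the larger of the two.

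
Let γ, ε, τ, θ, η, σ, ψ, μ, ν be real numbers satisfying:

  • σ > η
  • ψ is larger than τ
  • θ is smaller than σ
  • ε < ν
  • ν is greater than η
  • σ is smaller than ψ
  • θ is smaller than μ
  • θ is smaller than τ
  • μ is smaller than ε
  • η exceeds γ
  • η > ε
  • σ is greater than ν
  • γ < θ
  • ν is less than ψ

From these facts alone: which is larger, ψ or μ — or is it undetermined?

ψ

μ < ε and ε < η give μ < η.
With η < ν: μ < ε < η < ν.
With ν < σ: μ < ε < η < ν < σ.
Then σ < ψ extends the chain to ψ.
So ψ is larger.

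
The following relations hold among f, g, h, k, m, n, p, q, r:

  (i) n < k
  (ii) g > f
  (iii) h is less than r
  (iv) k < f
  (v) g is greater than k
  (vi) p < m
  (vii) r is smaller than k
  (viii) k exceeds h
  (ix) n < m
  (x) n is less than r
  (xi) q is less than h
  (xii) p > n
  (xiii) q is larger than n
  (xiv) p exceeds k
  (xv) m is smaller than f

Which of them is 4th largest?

Piecing the relations together gives one ordering: n < q < h < r < k < p < m < f < g.
Counting 4 from the largest end gives p.

p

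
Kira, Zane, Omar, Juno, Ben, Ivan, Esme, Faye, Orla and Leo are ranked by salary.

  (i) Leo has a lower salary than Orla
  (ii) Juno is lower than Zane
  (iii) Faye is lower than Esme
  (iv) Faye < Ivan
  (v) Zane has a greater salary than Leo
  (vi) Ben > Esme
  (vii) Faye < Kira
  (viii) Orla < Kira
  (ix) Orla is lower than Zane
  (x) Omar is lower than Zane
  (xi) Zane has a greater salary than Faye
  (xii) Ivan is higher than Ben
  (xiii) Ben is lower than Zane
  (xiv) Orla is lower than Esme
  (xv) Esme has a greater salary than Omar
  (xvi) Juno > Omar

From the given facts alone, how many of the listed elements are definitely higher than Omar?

5

The elements the relations force above Omar are Esme, Ben, Juno, Ivan, Zane — no chain reaches any other.
That is 5.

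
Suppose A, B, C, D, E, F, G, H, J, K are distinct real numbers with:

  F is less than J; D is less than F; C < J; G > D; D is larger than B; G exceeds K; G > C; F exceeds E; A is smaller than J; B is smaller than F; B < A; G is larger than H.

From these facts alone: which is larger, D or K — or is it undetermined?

Following every chain through K: above K we get G.
D is not reached, and no chain runs the other way from D to K.
So the given relations leave the order of K and D undetermined.

undetermined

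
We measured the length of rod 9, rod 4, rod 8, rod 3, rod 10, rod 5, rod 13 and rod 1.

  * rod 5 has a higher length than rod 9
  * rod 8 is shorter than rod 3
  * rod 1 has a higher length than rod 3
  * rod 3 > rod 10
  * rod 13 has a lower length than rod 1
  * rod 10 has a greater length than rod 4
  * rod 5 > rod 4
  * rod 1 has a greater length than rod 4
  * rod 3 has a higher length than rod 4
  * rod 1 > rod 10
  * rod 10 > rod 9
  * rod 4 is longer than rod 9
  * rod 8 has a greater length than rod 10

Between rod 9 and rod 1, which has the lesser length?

rod 9

Link the given pairs in sequence: rod 9 < rod 4; rod 4 < rod 10; rod 10 < rod 8; rod 8 < rod 3; rod 3 < rod 1.
Together: rod 9 < rod 4 < rod 10 < rod 8 < rod 3 < rod 1.
So rod 9 < rod 1; rod 9 is the shorter of the two.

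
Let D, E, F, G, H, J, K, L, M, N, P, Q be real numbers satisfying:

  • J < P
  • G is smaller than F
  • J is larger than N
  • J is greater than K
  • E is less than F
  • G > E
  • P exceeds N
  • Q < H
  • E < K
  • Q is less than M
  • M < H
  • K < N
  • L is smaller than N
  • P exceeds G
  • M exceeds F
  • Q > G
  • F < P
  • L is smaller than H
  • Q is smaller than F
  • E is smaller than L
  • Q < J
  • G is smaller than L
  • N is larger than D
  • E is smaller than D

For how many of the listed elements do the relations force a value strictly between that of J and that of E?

6

The relations place E below J. An element lies strictly between them when it is forced above E and also forced below J.
Above E: {K, G, Q, D, F, M, L, N, P, H}. Below J: {K, G, Q, D, L, N}.
Intersection: {K, G, Q, D, L, N} — 6.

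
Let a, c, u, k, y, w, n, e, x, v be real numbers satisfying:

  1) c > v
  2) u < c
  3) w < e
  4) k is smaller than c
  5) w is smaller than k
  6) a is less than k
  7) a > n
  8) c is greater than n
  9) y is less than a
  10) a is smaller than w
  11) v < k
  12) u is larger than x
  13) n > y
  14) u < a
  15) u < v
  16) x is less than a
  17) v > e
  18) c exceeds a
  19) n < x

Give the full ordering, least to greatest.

y < n < x < u < a < w < e < v < k < c

Nothing is placed below y, so it is least; from there y < n; n < x; x < u; u < a; a < w; w < e; e < v; v < k; k < c, each given directly.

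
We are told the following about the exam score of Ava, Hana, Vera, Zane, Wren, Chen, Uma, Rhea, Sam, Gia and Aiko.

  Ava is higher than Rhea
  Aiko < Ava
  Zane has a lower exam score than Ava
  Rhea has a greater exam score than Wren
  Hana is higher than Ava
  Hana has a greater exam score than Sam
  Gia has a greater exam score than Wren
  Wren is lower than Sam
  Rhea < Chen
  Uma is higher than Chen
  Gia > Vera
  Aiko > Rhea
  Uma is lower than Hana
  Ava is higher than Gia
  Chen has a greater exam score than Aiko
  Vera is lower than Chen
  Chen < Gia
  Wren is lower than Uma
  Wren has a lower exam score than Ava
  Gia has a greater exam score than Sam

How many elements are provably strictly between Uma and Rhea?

2

The relations place Rhea below Uma. An element lies strictly between them when it is forced above Rhea and also forced below Uma.
Above Rhea: {Aiko, Chen, Gia, Ava, Hana}. Below Uma: {Wren, Aiko, Vera, Chen}.
Intersection: {Aiko, Chen} — 2.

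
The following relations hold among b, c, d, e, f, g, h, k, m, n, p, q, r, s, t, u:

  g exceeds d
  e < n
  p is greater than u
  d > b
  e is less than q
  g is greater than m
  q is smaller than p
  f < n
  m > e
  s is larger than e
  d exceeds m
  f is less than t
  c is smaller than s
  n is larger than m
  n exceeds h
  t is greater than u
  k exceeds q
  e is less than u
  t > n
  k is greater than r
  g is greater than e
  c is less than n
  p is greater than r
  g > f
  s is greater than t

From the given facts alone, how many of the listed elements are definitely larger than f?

From f the given relations immediately reach n, g, t.
From those, s — 4 in total.
Nothing else is reachable above f; 4 in all.

4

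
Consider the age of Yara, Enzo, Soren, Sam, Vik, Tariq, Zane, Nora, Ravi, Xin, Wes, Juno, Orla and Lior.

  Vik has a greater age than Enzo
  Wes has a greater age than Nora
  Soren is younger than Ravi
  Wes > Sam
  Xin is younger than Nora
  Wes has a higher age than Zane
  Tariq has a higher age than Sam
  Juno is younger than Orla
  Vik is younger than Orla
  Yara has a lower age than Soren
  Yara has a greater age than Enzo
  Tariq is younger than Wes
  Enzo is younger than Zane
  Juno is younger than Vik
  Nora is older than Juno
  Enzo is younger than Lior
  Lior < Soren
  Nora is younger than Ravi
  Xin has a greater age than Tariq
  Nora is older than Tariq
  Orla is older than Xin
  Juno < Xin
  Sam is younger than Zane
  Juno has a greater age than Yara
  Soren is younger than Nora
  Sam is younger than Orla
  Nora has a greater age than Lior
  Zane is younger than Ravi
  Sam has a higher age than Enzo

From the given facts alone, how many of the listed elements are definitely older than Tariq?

5

The elements the relations force above Tariq are Xin, Orla, Nora, Ravi, Wes — no chain reaches any other.
That is 5.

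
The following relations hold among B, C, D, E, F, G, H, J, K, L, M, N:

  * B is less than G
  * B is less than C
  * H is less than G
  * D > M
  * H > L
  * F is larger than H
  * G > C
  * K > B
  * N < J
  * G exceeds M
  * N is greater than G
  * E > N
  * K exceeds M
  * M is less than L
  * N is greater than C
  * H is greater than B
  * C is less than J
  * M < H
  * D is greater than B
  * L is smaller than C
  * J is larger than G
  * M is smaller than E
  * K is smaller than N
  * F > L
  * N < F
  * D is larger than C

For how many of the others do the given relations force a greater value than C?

6

From C the given relations immediately reach G, N, J, D.
From those, F, E — 6 in total.
Nothing else is reachable above C; 6 in all.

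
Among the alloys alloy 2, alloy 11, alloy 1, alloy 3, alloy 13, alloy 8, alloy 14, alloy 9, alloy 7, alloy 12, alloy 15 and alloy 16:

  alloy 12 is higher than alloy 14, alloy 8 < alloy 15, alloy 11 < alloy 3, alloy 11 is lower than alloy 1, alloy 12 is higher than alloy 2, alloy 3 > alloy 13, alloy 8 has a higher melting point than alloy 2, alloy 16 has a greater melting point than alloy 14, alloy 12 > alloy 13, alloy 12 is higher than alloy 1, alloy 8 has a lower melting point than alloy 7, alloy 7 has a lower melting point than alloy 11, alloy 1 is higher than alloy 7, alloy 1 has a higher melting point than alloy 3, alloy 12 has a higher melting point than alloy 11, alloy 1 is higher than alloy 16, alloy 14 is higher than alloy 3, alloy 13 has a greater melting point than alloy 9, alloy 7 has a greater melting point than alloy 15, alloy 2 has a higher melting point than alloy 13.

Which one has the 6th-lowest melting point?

Chaining the given pairs: alloy 9 < alloy 13 < alloy 2 < alloy 8 < alloy 15 < alloy 7 < alloy 11 < alloy 3 < alloy 14 < alloy 16 < alloy 1 < alloy 12.
The 6th smallest is alloy 7.

alloy 7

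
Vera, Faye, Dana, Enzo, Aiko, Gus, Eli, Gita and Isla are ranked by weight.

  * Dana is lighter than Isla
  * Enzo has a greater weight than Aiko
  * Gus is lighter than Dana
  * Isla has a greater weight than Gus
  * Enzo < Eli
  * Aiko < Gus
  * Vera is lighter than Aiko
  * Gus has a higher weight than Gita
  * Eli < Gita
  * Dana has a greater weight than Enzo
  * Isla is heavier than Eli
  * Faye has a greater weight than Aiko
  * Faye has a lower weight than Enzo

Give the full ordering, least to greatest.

Each adjacent pair is fixed by a given relation: Vera < Aiko; Aiko < Faye; Faye < Enzo; Enzo < Eli; Eli < Gita; Gita < Gus; Gus < Dana; Dana < Isla. Chaining them end to end gives the full order.

Vera < Aiko < Faye < Enzo < Eli < Gita < Gus < Dana < Isla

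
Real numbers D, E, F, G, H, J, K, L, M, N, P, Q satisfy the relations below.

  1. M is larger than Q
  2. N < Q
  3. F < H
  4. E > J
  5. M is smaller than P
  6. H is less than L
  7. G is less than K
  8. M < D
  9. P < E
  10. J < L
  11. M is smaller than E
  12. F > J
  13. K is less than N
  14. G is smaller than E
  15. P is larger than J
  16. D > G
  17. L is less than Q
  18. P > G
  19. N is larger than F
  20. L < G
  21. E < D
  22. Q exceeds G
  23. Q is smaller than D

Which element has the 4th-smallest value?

L

Chaining the given pairs: J < F < H < L < G < K < N < Q < M < P < E < D.
The 4th smallest is L.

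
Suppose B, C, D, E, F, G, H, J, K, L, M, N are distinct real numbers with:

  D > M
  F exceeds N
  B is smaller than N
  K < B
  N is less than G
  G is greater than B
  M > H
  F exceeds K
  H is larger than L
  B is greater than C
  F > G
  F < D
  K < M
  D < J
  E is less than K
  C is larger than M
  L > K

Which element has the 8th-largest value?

Chaining the given pairs: E < K < L < H < M < C < B < N < G < F < D < J.
The 8th largest is M.

M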